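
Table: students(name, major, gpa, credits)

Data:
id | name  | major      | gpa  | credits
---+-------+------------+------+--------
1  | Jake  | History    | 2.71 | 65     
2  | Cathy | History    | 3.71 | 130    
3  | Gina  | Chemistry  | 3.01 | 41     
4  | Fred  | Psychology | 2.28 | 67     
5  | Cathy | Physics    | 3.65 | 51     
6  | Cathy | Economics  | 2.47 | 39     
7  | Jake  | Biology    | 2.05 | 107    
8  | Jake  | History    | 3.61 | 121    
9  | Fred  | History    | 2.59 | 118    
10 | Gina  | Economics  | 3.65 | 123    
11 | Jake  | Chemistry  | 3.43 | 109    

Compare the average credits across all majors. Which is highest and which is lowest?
SELECT major, AVG(credits)
FROM students
GROUP BY major
ORDER BY AVG(credits)

All groups:
  Physics: 51.00
  Psychology: 67.00
  Chemistry: 75.00
  Economics: 81.00
  Biology: 107.00
  History: 108.50

Highest: History (108.50)
Lowest: Physics (51.00)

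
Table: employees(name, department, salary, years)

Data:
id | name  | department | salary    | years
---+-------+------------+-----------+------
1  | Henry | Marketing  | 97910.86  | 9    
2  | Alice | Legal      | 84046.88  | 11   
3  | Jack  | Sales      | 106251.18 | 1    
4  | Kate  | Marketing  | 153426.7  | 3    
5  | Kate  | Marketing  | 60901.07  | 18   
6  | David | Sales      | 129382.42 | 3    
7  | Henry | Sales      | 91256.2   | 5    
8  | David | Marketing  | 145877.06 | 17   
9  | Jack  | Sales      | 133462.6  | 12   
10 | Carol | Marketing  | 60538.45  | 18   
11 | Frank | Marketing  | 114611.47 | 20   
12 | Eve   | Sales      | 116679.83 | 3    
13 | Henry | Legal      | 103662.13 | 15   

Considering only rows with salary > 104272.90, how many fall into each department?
SELECT department, COUNT(*)
FROM employees
WHERE salary > 104272.90
GROUP BY department

Note: WHERE filters rows before grouping.

Result:
  Marketing: 3
  Sales: 4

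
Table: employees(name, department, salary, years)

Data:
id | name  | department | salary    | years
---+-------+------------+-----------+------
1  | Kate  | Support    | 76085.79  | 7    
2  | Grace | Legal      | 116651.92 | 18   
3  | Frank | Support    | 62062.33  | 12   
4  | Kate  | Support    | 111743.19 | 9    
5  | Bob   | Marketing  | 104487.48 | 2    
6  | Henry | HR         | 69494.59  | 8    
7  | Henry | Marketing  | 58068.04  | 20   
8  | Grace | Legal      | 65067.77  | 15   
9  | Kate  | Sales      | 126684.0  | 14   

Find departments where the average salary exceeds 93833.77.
SELECT department, AVG(salary)
FROM employees
GROUP BY department
HAVING AVG(salary) > 93833.77

Result:
  Sales: avg=126684.00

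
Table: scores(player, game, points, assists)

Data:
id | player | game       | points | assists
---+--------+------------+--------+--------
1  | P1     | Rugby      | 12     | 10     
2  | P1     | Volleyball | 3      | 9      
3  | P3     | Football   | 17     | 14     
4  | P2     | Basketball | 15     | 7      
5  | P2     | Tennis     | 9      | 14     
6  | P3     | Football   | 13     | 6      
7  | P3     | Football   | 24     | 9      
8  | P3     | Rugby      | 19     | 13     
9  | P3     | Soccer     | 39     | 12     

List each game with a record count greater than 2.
SELECT game, COUNT(*) as cnt
FROM scores
GROUP BY game
HAVING COUNT(*) > 2

Result:
  Football: 3

Note: HAVING filters groups after aggregation, WHERE filters rows before.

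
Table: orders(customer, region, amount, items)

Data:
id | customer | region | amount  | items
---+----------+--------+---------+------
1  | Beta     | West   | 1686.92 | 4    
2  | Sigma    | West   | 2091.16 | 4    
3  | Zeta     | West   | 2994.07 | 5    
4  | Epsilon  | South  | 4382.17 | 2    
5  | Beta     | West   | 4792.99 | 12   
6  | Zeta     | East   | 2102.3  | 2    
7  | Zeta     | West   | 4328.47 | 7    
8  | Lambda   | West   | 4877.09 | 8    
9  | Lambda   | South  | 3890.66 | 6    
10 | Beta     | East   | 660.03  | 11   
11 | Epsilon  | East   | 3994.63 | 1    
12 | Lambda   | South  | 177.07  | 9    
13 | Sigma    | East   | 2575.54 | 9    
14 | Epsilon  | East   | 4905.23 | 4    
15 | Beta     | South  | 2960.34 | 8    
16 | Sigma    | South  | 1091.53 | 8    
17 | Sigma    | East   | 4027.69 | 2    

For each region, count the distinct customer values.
SELECT region, COUNT(DISTINCT customer)
FROM orders
GROUP BY region

Result:
  East: 4 distinct
  South: 4 distinct
  West: 4 distinct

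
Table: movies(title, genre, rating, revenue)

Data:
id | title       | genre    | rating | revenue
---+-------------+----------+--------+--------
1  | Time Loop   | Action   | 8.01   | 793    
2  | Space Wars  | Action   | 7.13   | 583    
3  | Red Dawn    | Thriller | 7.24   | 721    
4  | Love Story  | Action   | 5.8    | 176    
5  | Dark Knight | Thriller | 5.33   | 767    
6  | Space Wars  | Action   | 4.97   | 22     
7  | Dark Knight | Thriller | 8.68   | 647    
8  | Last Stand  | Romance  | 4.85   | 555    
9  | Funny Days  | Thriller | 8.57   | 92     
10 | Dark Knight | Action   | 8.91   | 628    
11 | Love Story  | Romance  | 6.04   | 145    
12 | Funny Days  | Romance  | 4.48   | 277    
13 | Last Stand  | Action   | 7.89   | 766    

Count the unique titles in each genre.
SELECT genre, COUNT(DISTINCT title)
FROM movies
GROUP BY genre

Result:
  Action: 5 distinct
  Romance: 3 distinct
  Thriller: 3 distinct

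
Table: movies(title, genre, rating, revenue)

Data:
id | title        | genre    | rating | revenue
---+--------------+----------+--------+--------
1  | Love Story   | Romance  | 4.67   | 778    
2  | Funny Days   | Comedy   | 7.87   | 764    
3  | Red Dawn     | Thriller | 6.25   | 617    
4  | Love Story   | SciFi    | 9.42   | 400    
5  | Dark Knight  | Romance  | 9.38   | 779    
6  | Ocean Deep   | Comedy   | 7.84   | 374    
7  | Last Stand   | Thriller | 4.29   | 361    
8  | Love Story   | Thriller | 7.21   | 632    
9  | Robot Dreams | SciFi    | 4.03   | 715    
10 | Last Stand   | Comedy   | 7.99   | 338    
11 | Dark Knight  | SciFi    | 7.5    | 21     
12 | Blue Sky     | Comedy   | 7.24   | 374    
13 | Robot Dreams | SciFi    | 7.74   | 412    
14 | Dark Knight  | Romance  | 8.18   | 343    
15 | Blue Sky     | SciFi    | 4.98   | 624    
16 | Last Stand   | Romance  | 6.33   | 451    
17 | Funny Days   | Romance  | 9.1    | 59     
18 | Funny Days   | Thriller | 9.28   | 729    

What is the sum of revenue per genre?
SELECT genre, SUM(revenue) as result
FROM movies
GROUP BY genre

Result:
  Comedy: 1850
  Romance: 2410
  SciFi: 2172
  Thriller: 2339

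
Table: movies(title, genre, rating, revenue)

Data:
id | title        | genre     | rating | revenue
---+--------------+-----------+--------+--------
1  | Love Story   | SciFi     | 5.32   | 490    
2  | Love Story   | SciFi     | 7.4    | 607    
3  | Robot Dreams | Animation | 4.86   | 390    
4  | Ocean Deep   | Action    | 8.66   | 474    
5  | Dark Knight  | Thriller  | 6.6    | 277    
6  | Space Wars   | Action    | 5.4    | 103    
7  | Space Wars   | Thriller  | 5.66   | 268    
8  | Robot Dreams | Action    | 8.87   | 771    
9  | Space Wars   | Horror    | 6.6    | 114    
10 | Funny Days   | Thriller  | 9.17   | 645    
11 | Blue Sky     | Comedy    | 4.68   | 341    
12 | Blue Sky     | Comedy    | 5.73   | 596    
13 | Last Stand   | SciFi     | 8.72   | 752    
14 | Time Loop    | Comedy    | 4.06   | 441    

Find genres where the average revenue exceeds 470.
SELECT genre, AVG(revenue)
FROM movies
GROUP BY genre
HAVING AVG(revenue) > 470

Result:
  SciFi: avg=616.33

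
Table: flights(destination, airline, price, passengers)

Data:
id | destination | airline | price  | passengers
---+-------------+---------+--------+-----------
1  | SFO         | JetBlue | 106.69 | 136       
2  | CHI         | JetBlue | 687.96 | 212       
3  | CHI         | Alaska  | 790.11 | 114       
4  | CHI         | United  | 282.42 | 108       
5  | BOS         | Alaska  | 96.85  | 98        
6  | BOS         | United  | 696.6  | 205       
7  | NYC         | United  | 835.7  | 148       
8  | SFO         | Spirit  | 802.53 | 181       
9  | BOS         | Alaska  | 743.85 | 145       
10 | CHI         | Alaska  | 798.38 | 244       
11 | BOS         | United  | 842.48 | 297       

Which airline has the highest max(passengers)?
SELECT airline, MAX(passengers) as val
FROM flights
GROUP BY airline
ORDER BY val DESC
LIMIT 1

Result: United with max(passengers) = 297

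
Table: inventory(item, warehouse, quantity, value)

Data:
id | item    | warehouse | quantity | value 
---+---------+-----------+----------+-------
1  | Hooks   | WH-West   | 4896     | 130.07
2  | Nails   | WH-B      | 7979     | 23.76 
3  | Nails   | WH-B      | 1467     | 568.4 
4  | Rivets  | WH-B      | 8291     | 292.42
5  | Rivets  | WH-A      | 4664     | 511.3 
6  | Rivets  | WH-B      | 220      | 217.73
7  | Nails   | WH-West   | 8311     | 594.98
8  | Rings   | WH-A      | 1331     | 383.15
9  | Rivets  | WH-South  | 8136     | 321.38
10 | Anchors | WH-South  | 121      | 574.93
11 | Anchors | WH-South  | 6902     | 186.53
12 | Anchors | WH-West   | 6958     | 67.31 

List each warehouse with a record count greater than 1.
SELECT warehouse, COUNT(*) as cnt
FROM inventory
GROUP BY warehouse
HAVING COUNT(*) > 1

Result:
  WH-A: 2
  WH-B: 4
  WH-South: 3
  WH-West: 3

Note: HAVING filters groups after aggregation, WHERE filters rows before.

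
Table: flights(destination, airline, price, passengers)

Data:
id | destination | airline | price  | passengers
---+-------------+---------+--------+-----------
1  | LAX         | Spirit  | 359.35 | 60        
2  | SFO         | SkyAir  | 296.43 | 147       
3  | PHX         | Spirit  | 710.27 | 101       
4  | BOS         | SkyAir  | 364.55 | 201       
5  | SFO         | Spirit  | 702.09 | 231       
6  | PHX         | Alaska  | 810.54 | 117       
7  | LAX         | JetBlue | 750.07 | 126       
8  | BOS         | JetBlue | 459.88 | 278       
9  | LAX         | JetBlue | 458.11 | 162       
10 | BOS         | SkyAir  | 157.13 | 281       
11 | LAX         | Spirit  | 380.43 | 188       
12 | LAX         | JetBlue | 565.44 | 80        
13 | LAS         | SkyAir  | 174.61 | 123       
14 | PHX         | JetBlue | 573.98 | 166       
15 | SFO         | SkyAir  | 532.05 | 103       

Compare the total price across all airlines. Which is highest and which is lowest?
SELECT airline, SUM(price)
FROM flights
GROUP BY airline
ORDER BY SUM(price)

All groups:
  Alaska: 810.54
  SkyAir: 1524.77
  Spirit: 2152.14
  JetBlue: 2807.48

Highest: JetBlue (2807.48)
Lowest: Alaska (810.54)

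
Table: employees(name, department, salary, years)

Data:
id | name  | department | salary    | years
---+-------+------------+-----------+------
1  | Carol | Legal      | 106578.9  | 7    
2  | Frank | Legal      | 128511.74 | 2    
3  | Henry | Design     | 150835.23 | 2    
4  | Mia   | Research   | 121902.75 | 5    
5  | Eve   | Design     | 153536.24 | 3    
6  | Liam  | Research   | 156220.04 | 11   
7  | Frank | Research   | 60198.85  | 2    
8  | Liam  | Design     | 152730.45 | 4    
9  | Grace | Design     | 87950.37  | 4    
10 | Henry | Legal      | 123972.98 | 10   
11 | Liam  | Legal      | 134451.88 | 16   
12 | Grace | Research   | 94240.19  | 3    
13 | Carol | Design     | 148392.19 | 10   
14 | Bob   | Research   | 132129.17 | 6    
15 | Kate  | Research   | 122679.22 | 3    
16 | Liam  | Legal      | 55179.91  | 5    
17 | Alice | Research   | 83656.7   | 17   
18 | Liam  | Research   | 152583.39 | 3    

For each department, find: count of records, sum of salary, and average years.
SELECT department,
       COUNT(*) as cnt,
       SUM(salary) as total_salary,
       AVG(years) as avg_years
FROM employees
GROUP BY department

Result:
  Design: 5 records, 693444.48 total salary, 4.60 avg years
  Legal: 5 records, 548695.41 total salary, 8.00 avg years
  Research: 8 records, 923610.31 total salary, 6.25 avg years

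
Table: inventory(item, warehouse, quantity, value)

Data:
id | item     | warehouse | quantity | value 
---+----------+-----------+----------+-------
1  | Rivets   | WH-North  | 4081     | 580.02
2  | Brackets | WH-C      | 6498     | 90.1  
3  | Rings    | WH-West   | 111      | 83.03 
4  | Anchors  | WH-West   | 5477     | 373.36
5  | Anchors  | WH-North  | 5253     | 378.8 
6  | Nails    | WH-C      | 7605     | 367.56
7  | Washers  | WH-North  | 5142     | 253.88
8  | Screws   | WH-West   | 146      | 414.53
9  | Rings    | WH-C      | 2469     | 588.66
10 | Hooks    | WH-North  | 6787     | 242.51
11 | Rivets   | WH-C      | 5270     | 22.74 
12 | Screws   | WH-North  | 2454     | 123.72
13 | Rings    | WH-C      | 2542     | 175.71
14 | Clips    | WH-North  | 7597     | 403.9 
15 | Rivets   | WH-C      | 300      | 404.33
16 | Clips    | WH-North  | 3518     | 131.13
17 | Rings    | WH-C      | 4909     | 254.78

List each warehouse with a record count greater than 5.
SELECT warehouse, COUNT(*) as cnt
FROM inventory
GROUP BY warehouse
HAVING COUNT(*) > 5

Result:
  WH-C: 7
  WH-North: 7

Note: HAVING filters groups after aggregation, WHERE filters rows before.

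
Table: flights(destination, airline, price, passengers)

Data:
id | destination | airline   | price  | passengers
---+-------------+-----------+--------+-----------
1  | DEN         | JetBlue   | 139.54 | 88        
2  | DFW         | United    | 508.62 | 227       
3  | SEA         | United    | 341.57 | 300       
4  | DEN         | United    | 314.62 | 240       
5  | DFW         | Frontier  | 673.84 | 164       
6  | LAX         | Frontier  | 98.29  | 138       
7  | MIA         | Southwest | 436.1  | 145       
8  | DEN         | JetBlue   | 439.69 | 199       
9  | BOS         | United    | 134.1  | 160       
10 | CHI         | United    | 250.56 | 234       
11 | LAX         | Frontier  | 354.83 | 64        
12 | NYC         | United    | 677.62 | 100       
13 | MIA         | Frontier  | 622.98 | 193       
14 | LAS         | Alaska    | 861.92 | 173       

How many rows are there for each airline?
SELECT airline, COUNT(*) as count
FROM flights
GROUP BY airline

Result:
  Alaska: 1
  Frontier: 4
  JetBlue: 2
  Southwest: 1
  United: 6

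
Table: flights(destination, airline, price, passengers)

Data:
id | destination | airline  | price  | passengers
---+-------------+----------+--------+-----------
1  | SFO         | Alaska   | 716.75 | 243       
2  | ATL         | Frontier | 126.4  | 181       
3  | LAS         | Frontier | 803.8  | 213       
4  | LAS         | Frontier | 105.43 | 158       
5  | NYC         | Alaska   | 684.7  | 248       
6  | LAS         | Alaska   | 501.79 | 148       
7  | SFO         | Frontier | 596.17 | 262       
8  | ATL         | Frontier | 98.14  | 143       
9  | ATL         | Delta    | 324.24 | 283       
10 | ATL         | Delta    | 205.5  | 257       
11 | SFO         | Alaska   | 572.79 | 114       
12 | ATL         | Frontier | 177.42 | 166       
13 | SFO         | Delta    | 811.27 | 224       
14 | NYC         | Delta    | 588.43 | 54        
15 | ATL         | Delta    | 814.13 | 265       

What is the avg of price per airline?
SELECT airline, AVG(price) as result
FROM flights
GROUP BY airline

Result:
  Alaska: 619.01
  Delta: 548.71
  Frontier: 317.89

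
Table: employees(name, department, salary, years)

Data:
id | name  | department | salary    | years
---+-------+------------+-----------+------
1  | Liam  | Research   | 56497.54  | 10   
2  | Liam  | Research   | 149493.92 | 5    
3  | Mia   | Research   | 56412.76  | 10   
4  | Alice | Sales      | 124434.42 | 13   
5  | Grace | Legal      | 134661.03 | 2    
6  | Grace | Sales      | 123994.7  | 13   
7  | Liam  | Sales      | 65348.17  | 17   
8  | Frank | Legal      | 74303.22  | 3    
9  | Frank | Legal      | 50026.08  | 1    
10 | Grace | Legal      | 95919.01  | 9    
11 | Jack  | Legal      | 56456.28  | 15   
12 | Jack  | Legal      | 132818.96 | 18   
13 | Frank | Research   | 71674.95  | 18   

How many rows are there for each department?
SELECT department, COUNT(*) as count
FROM employees
GROUP BY department

Result:
  Legal: 6
  Research: 4
  Sales: 3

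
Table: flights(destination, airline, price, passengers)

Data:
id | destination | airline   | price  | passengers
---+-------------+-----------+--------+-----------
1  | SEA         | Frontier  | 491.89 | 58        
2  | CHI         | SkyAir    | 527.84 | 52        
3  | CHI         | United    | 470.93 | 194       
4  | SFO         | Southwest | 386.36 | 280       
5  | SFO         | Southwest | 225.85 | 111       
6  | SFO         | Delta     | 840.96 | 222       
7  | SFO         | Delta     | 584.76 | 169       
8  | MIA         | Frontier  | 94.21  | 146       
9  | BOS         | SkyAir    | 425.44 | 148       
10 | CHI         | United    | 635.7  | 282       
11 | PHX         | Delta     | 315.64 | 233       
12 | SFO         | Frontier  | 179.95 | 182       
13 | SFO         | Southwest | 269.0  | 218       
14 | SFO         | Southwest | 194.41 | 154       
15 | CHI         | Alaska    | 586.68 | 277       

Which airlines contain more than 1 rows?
SELECT airline, COUNT(*) as cnt
FROM flights
GROUP BY airline
HAVING COUNT(*) > 1

Result:
  Delta: 3
  Frontier: 3
  SkyAir: 2
  Southwest: 4
  United: 2

Note: HAVING filters groups after aggregation, WHERE filters rows before.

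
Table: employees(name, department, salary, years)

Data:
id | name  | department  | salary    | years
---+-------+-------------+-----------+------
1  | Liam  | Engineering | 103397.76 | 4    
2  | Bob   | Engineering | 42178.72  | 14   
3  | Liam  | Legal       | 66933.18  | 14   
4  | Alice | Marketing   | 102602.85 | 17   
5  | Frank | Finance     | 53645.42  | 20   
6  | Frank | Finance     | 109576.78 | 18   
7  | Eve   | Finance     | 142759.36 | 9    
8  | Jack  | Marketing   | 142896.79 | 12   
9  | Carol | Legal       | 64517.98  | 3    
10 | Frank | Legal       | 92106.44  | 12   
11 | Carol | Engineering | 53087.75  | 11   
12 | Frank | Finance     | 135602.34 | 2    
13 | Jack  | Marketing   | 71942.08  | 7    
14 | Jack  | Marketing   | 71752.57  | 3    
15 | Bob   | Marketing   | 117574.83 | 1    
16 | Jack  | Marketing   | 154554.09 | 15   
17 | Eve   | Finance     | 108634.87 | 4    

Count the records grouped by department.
SELECT department, COUNT(*) as count
FROM employees
GROUP BY department

Result:
  Engineering: 3
  Finance: 5
  Legal: 3
  Marketing: 6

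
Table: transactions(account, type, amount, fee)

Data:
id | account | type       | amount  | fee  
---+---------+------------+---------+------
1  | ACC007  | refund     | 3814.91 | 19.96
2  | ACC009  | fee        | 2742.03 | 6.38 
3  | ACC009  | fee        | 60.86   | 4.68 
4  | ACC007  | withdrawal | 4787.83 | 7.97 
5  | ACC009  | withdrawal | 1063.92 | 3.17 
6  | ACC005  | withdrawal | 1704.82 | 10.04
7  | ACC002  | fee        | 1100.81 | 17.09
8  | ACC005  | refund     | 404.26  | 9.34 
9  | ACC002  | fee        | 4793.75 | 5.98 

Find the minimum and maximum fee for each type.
SELECT type, MIN(fee), MAX(fee)
FROM transactions
GROUP BY type

Result:
  fee: min=4.68, max=17.09
  refund: min=9.34, max=19.96
  withdrawal: min=3.17, max=10.04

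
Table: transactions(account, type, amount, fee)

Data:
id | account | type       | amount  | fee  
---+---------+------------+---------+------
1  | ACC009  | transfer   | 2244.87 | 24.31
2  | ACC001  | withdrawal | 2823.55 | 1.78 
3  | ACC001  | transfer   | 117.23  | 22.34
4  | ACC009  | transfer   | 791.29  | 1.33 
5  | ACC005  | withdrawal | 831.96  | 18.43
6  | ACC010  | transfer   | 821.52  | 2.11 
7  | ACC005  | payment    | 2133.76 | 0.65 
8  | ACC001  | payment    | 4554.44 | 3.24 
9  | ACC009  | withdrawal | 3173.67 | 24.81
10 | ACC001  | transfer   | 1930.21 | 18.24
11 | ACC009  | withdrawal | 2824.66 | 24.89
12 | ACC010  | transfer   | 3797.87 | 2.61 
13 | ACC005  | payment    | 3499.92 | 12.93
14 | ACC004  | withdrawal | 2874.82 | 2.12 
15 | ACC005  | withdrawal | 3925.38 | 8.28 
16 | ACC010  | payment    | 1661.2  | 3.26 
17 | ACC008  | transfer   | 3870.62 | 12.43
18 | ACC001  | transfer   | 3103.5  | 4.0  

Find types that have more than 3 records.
SELECT type, COUNT(*) as cnt
FROM transactions
GROUP BY type
HAVING COUNT(*) > 3

Result:
  payment: 4
  transfer: 8
  withdrawal: 6

Note: HAVING filters groups after aggregation, WHERE filters rows before.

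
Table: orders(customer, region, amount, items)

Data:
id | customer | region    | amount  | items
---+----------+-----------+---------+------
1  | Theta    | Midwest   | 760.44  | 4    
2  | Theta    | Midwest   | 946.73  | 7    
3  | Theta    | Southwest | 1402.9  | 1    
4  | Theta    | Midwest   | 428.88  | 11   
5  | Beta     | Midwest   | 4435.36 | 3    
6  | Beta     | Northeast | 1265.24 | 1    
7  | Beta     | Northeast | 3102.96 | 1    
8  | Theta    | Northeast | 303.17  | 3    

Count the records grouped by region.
SELECT region, COUNT(*) as count
FROM orders
GROUP BY region

Result:
  Midwest: 4
  Northeast: 3
  Southwest: 1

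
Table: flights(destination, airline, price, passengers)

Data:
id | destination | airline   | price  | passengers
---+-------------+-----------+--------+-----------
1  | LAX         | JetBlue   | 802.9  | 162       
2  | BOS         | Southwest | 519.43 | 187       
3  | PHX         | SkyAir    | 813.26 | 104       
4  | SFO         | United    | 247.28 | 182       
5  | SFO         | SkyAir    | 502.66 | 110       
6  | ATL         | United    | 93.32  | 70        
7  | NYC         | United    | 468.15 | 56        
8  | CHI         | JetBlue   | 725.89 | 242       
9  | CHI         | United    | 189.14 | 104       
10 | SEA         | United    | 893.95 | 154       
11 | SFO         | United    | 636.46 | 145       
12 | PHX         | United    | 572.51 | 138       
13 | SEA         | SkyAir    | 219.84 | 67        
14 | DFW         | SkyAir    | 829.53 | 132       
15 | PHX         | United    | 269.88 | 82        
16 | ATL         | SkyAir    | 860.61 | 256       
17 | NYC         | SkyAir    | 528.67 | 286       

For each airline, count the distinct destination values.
SELECT airline, COUNT(DISTINCT destination)
FROM flights
GROUP BY airline

Result:
  JetBlue: 2 distinct
  SkyAir: 6 distinct
  Southwest: 1 distinct
  United: 6 distinct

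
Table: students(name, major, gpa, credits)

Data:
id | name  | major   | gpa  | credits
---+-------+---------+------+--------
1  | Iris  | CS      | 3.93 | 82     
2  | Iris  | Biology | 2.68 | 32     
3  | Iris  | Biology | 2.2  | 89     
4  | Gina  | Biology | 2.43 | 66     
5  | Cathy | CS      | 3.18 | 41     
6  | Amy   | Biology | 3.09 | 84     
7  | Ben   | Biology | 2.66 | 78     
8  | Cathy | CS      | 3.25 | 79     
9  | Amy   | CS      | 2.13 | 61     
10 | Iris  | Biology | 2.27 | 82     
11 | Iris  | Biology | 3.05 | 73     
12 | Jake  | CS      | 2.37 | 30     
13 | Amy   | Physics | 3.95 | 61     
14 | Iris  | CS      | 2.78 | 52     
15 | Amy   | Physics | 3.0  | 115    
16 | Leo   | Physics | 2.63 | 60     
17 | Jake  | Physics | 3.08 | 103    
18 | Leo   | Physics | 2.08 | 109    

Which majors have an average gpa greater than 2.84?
SELECT major, AVG(gpa)
FROM students
GROUP BY major
HAVING AVG(gpa) > 2.84

Result:
  CS: avg=2.94
  Physics: avg=2.95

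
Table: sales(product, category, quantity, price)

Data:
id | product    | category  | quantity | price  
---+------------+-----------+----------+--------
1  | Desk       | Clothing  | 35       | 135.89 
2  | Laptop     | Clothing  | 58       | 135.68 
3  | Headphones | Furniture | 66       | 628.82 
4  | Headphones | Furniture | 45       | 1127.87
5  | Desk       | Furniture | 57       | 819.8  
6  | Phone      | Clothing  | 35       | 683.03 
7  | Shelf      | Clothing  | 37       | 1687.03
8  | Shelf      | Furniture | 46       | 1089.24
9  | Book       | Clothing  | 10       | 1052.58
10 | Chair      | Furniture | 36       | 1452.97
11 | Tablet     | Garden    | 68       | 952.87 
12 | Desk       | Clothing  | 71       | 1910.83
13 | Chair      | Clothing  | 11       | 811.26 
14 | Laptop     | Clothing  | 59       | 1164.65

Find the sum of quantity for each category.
SELECT category, SUM(quantity) as result
FROM sales
GROUP BY category

Result:
  Clothing: 316
  Furniture: 250
  Garden: 68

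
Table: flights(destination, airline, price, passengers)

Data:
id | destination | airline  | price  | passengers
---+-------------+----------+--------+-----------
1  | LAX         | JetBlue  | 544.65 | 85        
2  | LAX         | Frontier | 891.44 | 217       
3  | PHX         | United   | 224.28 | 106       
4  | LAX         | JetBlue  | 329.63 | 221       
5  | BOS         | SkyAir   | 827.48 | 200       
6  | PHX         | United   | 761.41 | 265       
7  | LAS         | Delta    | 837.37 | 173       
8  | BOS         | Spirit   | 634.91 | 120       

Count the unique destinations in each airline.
SELECT airline, COUNT(DISTINCT destination)
FROM flights
GROUP BY airline

Result:
  Delta: 1 distinct
  Frontier: 1 distinct
  JetBlue: 1 distinct
  SkyAir: 1 distinct
  Spirit: 1 distinct
  United: 1 distinct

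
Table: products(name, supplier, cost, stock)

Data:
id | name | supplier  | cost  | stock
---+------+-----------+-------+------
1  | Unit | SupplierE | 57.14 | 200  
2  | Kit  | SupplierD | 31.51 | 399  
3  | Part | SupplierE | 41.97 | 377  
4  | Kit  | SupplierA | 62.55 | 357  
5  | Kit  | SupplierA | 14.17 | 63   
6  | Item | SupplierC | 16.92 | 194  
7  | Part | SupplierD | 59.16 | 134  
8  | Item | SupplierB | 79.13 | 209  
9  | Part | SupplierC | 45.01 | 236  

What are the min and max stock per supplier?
SELECT supplier, MIN(stock), MAX(stock)
FROM products
GROUP BY supplier

Result:
  SupplierA: min=63, max=357
  SupplierB: min=209, max=209
  SupplierC: min=194, max=236
  SupplierD: min=134, max=399
  SupplierE: min=200, max=377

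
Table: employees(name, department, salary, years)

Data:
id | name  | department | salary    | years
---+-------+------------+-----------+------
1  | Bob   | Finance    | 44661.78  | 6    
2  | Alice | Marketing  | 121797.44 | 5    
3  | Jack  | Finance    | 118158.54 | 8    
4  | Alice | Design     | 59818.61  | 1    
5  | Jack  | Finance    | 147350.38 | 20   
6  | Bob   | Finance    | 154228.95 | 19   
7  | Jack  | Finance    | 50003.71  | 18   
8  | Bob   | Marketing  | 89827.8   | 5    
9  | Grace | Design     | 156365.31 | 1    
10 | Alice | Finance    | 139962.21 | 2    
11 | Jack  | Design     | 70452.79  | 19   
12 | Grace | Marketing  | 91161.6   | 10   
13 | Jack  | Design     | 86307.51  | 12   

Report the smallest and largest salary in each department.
SELECT department, MIN(salary), MAX(salary)
FROM employees
GROUP BY department

Result:
  Design: min=59818.61, max=156365.31
  Finance: min=44661.78, max=154228.95
  Marketing: min=89827.80, max=121797.44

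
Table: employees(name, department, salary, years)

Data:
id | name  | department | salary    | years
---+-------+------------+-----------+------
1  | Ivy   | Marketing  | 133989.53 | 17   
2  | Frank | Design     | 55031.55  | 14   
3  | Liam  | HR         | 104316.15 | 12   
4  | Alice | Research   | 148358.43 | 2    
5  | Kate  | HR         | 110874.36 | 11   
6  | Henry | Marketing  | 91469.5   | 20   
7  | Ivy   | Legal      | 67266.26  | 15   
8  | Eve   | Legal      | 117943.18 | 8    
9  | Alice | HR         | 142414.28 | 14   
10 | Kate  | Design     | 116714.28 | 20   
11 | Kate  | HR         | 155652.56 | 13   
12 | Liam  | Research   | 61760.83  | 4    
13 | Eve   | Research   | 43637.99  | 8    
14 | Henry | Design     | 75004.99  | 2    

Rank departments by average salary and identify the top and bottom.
SELECT department, AVG(salary)
FROM employees
GROUP BY department
ORDER BY AVG(salary)

All groups:
  Design: 82250.27
  Research: 84585.75
  Legal: 92604.72
  Marketing: 112729.52
  HR: 128314.34

Highest: HR (128314.34)
Lowest: Design (82250.27)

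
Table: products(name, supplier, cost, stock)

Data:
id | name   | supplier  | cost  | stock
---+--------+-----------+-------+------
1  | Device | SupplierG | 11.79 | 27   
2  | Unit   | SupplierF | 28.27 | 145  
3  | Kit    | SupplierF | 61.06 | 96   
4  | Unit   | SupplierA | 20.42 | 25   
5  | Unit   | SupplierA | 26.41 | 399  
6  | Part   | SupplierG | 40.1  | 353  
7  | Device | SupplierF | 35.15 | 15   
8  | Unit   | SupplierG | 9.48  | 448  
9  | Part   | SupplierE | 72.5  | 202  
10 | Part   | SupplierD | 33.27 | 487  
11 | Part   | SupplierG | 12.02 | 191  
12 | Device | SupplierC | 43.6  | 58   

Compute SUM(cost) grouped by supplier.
SELECT supplier, SUM(cost) as result
FROM products
GROUP BY supplier

Result:
  SupplierA: 46.83
  SupplierC: 43.60
  SupplierD: 33.27
  SupplierE: 72.50
  SupplierF: 124.48
  SupplierG: 73.39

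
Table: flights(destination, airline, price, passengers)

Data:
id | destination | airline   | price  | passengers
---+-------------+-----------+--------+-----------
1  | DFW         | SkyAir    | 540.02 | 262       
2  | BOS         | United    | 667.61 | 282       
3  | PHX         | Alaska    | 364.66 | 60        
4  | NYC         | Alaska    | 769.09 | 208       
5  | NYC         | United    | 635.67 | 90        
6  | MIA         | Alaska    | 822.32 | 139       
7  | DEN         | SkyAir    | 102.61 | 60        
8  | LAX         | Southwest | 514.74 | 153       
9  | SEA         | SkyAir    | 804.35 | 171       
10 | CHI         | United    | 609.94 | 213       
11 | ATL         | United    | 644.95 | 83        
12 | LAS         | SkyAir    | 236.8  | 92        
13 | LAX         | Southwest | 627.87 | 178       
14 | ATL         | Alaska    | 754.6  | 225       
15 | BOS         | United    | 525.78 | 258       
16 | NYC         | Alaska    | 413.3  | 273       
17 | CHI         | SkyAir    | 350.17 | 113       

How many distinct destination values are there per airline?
SELECT airline, COUNT(DISTINCT destination)
FROM flights
GROUP BY airline

Result:
  Alaska: 4 distinct
  SkyAir: 5 distinct
  Southwest: 1 distinct
  United: 4 distinct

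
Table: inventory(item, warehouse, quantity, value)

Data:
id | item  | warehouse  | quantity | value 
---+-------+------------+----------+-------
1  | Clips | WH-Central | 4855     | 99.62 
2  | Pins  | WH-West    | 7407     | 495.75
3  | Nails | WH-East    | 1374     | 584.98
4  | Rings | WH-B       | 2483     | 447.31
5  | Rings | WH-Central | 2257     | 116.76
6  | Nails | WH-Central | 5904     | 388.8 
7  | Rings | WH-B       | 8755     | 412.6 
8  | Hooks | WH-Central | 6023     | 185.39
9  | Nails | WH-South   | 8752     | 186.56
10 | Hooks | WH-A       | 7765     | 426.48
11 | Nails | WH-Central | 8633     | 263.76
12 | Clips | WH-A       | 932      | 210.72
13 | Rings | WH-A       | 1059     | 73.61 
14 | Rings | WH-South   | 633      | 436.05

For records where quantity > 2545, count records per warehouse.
SELECT warehouse, COUNT(*)
FROM inventory
WHERE quantity > 2545
GROUP BY warehouse

Note: WHERE filters rows before grouping.

Result:
  WH-A: 1
  WH-B: 1
  WH-Central: 4
  WH-South: 1
  WH-West: 1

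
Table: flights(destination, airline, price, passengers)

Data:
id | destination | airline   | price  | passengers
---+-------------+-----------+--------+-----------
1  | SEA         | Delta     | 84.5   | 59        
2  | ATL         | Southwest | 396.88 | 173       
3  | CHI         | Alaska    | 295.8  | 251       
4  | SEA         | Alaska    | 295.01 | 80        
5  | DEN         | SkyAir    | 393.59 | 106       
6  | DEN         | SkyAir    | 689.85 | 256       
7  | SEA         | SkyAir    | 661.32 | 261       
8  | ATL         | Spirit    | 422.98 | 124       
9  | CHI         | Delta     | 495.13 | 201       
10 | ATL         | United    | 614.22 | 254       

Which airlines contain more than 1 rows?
SELECT airline, COUNT(*) as cnt
FROM flights
GROUP BY airline
HAVING COUNT(*) > 1

Result:
  Alaska: 2
  Delta: 2
  SkyAir: 3

Note: HAVING filters groups after aggregation, WHERE filters rows before.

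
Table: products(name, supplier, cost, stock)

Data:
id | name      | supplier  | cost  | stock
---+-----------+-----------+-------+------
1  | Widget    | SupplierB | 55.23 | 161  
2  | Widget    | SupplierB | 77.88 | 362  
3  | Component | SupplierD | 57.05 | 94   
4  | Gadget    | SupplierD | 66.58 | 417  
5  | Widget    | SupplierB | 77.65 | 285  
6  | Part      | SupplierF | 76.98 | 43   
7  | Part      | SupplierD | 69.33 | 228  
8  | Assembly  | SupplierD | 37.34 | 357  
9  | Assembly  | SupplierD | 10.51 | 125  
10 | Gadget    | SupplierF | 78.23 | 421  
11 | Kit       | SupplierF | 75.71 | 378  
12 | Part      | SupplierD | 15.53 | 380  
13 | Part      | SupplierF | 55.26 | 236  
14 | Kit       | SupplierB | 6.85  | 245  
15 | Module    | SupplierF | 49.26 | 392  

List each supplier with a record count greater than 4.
SELECT supplier, COUNT(*) as cnt
FROM products
GROUP BY supplier
HAVING COUNT(*) > 4

Result:
  SupplierD: 6
  SupplierF: 5

Note: HAVING filters groups after aggregation, WHERE filters rows before.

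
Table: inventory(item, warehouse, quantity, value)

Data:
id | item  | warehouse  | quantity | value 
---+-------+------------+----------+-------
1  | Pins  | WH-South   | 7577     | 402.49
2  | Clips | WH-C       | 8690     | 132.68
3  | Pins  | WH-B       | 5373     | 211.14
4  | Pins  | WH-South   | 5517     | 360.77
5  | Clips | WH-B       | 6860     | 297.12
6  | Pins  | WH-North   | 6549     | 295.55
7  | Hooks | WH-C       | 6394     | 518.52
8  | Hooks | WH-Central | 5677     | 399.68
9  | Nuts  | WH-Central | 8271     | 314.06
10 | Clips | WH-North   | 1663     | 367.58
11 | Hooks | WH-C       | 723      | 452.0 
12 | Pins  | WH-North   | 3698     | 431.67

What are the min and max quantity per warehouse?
SELECT warehouse, MIN(quantity), MAX(quantity)
FROM inventory
GROUP BY warehouse

Result:
  WH-B: min=5373, max=6860
  WH-C: min=723, max=8690
  WH-Central: min=5677, max=8271
  WH-North: min=1663, max=6549
  WH-South: min=5517, max=7577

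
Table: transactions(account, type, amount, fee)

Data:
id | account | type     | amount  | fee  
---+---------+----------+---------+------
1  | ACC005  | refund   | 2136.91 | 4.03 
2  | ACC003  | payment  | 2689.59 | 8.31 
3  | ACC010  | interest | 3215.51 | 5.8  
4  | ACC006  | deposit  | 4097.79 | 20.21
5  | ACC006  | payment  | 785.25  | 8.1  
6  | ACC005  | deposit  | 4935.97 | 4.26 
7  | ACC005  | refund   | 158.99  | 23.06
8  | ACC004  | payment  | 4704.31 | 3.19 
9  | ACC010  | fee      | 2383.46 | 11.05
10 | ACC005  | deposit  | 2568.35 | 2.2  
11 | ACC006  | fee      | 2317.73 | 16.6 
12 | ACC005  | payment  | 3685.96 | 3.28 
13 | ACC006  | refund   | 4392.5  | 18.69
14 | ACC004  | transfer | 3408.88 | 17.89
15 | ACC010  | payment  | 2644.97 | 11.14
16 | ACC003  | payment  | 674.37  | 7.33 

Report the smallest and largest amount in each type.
SELECT type, MIN(amount), MAX(amount)
FROM transactions
GROUP BY type

Result:
  deposit: min=2568.35, max=4935.97
  fee: min=2317.73, max=2383.46
  interest: min=3215.51, max=3215.51
  payment: min=674.37, max=4704.31
  refund: min=158.99, max=4392.50
  transfer: min=3408.88, max=3408.88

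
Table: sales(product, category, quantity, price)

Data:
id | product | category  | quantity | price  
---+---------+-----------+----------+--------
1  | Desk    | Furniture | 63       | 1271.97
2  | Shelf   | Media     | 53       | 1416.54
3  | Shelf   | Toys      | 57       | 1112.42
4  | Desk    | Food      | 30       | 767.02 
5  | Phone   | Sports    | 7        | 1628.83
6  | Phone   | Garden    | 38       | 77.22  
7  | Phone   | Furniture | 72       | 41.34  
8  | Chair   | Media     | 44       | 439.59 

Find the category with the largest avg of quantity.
SELECT category, AVG(quantity) as val
FROM sales
GROUP BY category
ORDER BY val DESC
LIMIT 1

Result: Furniture with avg(quantity) = 67.50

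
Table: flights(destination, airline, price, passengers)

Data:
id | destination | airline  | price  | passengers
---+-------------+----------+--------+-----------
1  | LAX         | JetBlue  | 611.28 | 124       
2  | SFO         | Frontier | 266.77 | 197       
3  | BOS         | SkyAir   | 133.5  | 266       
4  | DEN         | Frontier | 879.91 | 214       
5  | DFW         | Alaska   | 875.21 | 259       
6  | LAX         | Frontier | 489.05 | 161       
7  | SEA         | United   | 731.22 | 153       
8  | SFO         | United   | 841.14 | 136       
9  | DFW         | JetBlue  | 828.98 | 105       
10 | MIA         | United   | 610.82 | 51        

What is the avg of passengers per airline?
SELECT airline, AVG(passengers) as result
FROM flights
GROUP BY airline

Result:
  Alaska: 259.00
  Frontier: 190.67
  JetBlue: 114.50
  SkyAir: 266.00
  United: 113.33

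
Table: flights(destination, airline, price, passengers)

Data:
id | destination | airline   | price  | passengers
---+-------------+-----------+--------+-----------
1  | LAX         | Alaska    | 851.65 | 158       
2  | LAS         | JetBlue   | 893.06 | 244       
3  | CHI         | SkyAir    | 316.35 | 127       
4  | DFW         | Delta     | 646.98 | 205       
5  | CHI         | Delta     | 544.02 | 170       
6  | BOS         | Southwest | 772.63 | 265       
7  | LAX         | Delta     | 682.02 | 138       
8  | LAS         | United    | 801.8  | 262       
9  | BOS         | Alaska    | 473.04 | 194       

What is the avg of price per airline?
SELECT airline, AVG(price) as result
FROM flights
GROUP BY airline

Result:
  Alaska: 662.35
  Delta: 624.34
  JetBlue: 893.06
  SkyAir: 316.35
  Southwest: 772.63
  United: 801.80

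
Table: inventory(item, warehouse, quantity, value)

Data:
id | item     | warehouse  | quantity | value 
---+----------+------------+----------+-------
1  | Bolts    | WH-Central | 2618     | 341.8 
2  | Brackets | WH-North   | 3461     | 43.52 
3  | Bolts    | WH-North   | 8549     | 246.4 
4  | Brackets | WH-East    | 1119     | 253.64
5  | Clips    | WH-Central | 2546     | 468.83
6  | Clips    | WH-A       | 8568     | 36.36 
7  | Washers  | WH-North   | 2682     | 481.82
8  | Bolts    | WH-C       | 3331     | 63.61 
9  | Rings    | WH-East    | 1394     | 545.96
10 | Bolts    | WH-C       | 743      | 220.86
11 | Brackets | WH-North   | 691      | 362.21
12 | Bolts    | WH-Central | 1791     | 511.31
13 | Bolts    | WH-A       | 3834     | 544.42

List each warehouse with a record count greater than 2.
SELECT warehouse, COUNT(*) as cnt
FROM inventory
GROUP BY warehouse
HAVING COUNT(*) > 2

Result:
  WH-Central: 3
  WH-North: 4

Note: HAVING filters groups after aggregation, WHERE filters rows before.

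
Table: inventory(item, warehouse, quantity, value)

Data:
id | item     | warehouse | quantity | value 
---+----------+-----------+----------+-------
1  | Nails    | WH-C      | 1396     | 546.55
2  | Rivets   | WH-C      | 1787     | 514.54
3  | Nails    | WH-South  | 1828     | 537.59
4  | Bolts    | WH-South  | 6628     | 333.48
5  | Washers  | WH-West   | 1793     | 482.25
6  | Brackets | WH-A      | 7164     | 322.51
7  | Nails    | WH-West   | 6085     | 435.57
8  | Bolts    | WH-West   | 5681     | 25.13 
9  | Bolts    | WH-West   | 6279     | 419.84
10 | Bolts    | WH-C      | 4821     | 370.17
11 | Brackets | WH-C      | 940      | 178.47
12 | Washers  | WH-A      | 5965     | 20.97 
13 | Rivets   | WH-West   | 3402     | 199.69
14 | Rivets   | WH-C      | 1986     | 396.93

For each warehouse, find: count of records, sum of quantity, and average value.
SELECT warehouse,
       COUNT(*) as cnt,
       SUM(quantity) as total_quantity,
       AVG(value) as avg_value
FROM inventory
GROUP BY warehouse

Result:
  WH-A: 2 records, 13129 total quantity, 171.74 avg value
  WH-C: 5 records, 10930 total quantity, 401.33 avg value
  WH-South: 2 records, 8456 total quantity, 435.54 avg value
  WH-West: 5 records, 23240 total quantity, 312.50 avg value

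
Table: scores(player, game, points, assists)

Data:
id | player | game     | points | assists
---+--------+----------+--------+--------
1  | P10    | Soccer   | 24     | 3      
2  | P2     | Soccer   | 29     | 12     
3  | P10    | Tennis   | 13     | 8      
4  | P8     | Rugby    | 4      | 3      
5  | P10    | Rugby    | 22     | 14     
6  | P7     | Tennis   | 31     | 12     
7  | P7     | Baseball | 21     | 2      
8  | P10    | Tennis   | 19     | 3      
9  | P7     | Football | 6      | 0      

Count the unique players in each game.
SELECT game, COUNT(DISTINCT player)
FROM scores
GROUP BY game

Result:
  Baseball: 1 distinct
  Football: 1 distinct
  Rugby: 2 distinct
  Soccer: 2 distinct
  Tennis: 2 distinct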